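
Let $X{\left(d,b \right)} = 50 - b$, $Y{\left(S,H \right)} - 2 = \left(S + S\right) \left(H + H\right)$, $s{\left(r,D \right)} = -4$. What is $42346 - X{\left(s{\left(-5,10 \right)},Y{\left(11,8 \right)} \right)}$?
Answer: $42650$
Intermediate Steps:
$Y{\left(S,H \right)} = 2 + 4 H S$ ($Y{\left(S,H \right)} = 2 + \left(S + S\right) \left(H + H\right) = 2 + 2 S 2 H = 2 + 4 H S$)
$42346 - X{\left(s{\left(-5,10 \right)},Y{\left(11,8 \right)} \right)} = 42346 - \left(50 - \left(2 + 4 \cdot 8 \cdot 11\right)\right) = 42346 - \left(50 - \left(2 + 352\right)\right) = 42346 - \left(50 - 354\right) = 42346 - -304 = 42346 + 304 = 42650$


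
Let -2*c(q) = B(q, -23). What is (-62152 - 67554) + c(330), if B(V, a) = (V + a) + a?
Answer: -129848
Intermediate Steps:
B(V, a) = V + 2*a
c(q) = 23 - q/2 (c(q) = -(q + 2*(-23))/2 = -(q - 46)/2 = -(-46 + q)/2 = 23 - q/2)
(-62152 - 67554) + c(330) = (-62152 - 67554) + (23 - ½*330) = -129706 + (23 - 165) = -129706 - 142 = -129848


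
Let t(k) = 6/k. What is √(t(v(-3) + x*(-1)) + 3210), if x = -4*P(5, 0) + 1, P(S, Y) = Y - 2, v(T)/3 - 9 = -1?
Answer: 2*√20065/5 ≈ 56.660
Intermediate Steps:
v(T) = 24 (v(T) = 27 + 3*(-1) = 27 - 3 = 24)
P(S, Y) = -2 + Y
x = 9 (x = -4*(-2 + 0) + 1 = -4*(-2) + 1 = 8 + 1 = 9)
√(t(v(-3) + x*(-1)) + 3210) = √(6/(24 + 9*(-1)) + 3210) = √(6/(24 - 9) + 3210) = √(6/15 + 3210) = √(6*(1/15) + 3210) = √(⅖ + 3210) = √(16052/5) = 2*√20065/5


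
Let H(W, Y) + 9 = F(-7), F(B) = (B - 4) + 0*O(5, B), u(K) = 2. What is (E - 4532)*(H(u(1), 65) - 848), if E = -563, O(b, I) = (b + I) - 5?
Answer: 4422460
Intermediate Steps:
O(b, I) = -5 + I + b (O(b, I) = (I + b) - 5 = -5 + I + b)
F(B) = -4 + B (F(B) = (B - 4) + 0*(-5 + B + 5) = (-4 + B) + 0*B = (-4 + B) + 0 = -4 + B)
H(W, Y) = -20 (H(W, Y) = -9 + (-4 - 7) = -9 - 11 = -20)
(E - 4532)*(H(u(1), 65) - 848) = (-563 - 4532)*(-20 - 848) = -5095*(-868) = 4422460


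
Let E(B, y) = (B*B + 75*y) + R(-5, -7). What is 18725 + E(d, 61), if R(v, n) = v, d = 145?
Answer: 44320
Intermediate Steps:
E(B, y) = -5 + B² + 75*y (E(B, y) = (B*B + 75*y) - 5 = (B² + 75*y) - 5 = -5 + B² + 75*y)
18725 + E(d, 61) = 18725 + (-5 + 145² + 75*61) = 18725 + (-5 + 21025 + 4575) = 18725 + 25595 = 44320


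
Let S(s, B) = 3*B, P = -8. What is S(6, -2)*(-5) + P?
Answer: 22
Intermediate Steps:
S(6, -2)*(-5) + P = (3*(-2))*(-5) - 8 = -6*(-5) - 8 = 30 - 8 = 22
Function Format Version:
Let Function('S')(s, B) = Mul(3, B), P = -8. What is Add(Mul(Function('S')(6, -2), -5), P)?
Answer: 22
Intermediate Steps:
Add(Mul(Function('S')(6, -2), -5), P) = Add(Mul(Mul(3, -2), -5), -8) = Add(Mul(-6, -5), -8) = Add(30, -8) = 22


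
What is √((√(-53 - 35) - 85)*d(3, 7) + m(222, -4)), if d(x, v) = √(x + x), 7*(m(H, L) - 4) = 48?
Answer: √(532 - 4165*√6 + 196*I*√33)/7 ≈ 0.81646 + 14.072*I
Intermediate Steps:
m(H, L) = 76/7 (m(H, L) = 4 + (⅐)*48 = 4 + 48/7 = 76/7)
d(x, v) = √2*√x (d(x, v) = √(2*x) = √2*√x)
√((√(-53 - 35) - 85)*d(3, 7) + m(222, -4)) = √((√(-53 - 35) - 85)*(√2*√3) + 76/7) = √((√(-88) - 85)*√6 + 76/7) = √((2*I*√22 - 85)*√6 + 76/7) = √((-85 + 2*I*√22)*√6 + 76/7) = √(√6*(-85 + 2*I*√22) + 76/7) = √(76/7 + √6*(-85 + 2*I*√22))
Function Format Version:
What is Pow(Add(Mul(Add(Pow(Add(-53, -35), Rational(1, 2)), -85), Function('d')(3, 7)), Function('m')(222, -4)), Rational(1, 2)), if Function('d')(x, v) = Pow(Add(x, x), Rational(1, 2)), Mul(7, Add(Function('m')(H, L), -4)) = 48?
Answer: Mul(Rational(1, 7), Pow(Add(532, Mul(-4165, Pow(6, Rational(1, 2))), Mul(196, I, Pow(33, Rational(1, 2)))), Rational(1, 2))) ≈ Add(0.81646, Mul(14.072, I))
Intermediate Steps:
Function('m')(H, L) = Rational(76, 7) (Function('m')(H, L) = Add(4, Mul(Rational(1, 7), 48)) = Add(4, Rational(48, 7)) = Rational(76, 7))
Function('d')(x, v) = Mul(Pow(2, Rational(1, 2)), Pow(x, Rational(1, 2))) (Function('d')(x, v) = Pow(Mul(2, x), Rational(1, 2)) = Mul(Pow(2, Rational(1, 2)), Pow(x, Rational(1, 2))))
Pow(Add(Mul(Add(Pow(Add(-53, -35), Rational(1, 2)), -85), Function('d')(3, 7)), Function('m')(222, -4)), Rational(1, 2)) = Pow(Add(Mul(Add(Pow(Add(-53, -35), Rational(1, 2)), -85), Mul(Pow(2, Rational(1, 2)), Pow(3, Rational(1, 2)))), Rational(76, 7)), Rational(1, 2)) = Pow(Add(Mul(Add(Pow(-88, Rational(1, 2)), -85), Pow(6, Rational(1, 2))), Rational(76, 7)), Rational(1, 2)) = Pow(Add(Mul(Add(Mul(2, I, Pow(22, Rational(1, 2))), -85), Pow(6, Rational(1, 2))), Rational(76, 7)), Rational(1, 2)) = Pow(Add(Mul(Add(-85, Mul(2, I, Pow(22, Rational(1, 2)))), Pow(6, Rational(1, 2))), Rational(76, 7)), Rational(1, 2)) = Pow(Add(Mul(Pow(6, Rational(1, 2)), Add(-85, Mul(2, I, Pow(22, Rational(1, 2))))), Rational(76, 7)), Rational(1, 2)) = Pow(Add(Rational(76, 7), Mul(Pow(6, Rational(1, 2)), Add(-85, Mul(2, I, Pow(22, Rational(1, 2)))))), Rational(1, 2))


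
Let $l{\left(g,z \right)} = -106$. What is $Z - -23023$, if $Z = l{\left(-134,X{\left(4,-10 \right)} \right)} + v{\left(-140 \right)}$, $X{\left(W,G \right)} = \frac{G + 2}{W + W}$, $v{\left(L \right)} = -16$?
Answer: $22901$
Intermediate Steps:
$X{\left(W,G \right)} = \frac{2 + G}{2 W}$
$Z = -122$ ($Z = -106 - 16 = -122$)
$Z - -23023 = -122 - -23023 = -122 + 23023 = 22901$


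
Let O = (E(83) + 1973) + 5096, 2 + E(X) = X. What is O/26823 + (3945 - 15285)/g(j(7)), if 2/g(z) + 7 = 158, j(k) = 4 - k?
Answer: -22965040760/26823 ≈ -8.5617e+5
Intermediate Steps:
E(X) = -2 + X
g(z) = 2/151 (g(z) = 2/(-7 + 158) = 2/151)
O = 7150 (O = ((-2 + 83) + 1973) + 5096 = (81 + 1973) + 5096 = 2054 + 5096 = 7150)
O/26823 + (3945 - 15285)/g(j(7)) = 7150/26823 + (3945 - 15285)/(2/151) = 7150*(1/26823) - 11340*151/2 = 7150/26823 - 856170 = -22965040760/26823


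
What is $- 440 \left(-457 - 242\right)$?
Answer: $307560$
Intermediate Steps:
$- 440 \left(-457 - 242\right) = \left(-440\right) \left(-699\right) = 307560$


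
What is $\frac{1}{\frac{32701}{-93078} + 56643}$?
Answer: $\frac{93078}{5272184453} \approx 1.7655 \cdot 10^{-5}$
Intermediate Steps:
$\frac{1}{\frac{32701}{-93078} + 56643} = \frac{1}{32701 \left(- \frac{1}{93078}\right) + 56643} = \frac{1}{- \frac{32701}{93078} + 56643} = \frac{1}{\frac{5272184453}{93078}} = \frac{93078}{5272184453}$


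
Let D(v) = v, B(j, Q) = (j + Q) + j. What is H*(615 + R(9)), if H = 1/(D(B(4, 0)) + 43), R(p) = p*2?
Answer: 211/17 ≈ 12.412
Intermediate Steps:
B(j, Q) = Q + 2*j (B(j, Q) = (Q + j) + j = Q + 2*j)
R(p) = 2*p
H = 1/51 (H = 1/((0 + 2*4) + 43) = 1/((0 + 8) + 43) = 1/(8 + 43) = 1/51 ≈ 0.019608)
H*(615 + R(9)) = (615 + 2*9)/51 = (615 + 18)/51 = (1/51)*633 = 211/17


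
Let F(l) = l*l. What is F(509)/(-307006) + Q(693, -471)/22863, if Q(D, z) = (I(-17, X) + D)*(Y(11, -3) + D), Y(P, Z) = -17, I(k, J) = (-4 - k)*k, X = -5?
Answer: 92033649529/7019078178 ≈ 13.112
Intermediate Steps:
I(k, J) = k*(-4 - k)
F(l) = l²
Q(D, z) = (-221 + D)*(-17 + D) (Q(D, z) = (-1*(-17)*(4 - 17) + D)*(-17 + D) = (-1*(-17)*(-13) + D)*(-17 + D) = (-221 + D)*(-17 + D))
F(509)/(-307006) + Q(693, -471)/22863 = 509²/(-307006) + (3757 + 693² - 238*693)/22863 = 259081*(-1/307006) + (3757 + 480249 - 164934)*(1/22863) = -259081/307006 + 319072*(1/22863) = -259081/307006 + 319072/22863 = 92033649529/7019078178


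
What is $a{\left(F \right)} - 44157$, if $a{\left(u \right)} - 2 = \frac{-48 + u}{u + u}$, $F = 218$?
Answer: $- \frac{9625705}{218} \approx -44155.0$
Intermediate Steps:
$a{\left(u \right)} = 2 + \frac{-48 + u}{2 u}$ ($a{\left(u \right)} = 2 + \frac{-48 + u}{u + u} = 2 + \frac{-48 + u}{2 u}$)
$a{\left(F \right)} - 44157 = \left(\frac{5}{2} - \frac{24}{218}\right) - 44157 = \left(\frac{5}{2} - \frac{12}{109}\right) - 44157 = \frac{521}{218} - 44157 = - \frac{9625705}{218}$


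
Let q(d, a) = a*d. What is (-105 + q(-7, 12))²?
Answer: 35721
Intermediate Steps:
(-105 + q(-7, 12))² = (-105 + 12*(-7))² = (-105 - 84)² = (-189)² = 35721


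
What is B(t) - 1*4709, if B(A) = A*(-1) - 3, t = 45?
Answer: -4757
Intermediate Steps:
B(A) = -3 - A (B(A) = -A - 3 = -3 - A)
B(t) - 1*4709 = (-3 - 1*45) - 1*4709 = (-3 - 45) - 4709 = -48 - 4709 = -4757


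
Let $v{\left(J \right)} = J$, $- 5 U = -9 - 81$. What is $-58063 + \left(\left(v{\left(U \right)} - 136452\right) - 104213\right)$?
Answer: $-298710$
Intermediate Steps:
$U = 18$ ($U = - \frac{-9 - 81}{5} = \left(- \frac{1}{5}\right) \left(-90\right) = 18$)
$-58063 + \left(\left(v{\left(U \right)} - 136452\right) - 104213\right) = -58063 + \left(\left(18 - 136452\right) - 104213\right) = -58063 - 240647 = -298710$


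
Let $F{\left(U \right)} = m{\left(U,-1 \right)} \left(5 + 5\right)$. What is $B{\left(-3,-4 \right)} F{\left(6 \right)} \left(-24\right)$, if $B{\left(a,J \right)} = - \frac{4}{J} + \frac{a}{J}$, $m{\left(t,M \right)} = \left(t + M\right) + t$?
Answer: $-4620$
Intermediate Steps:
$m{\left(t,M \right)} = M + 2 t$ ($m{\left(t,M \right)} = \left(M + t\right) + t = M + 2 t$)
$F{\left(U \right)} = -10 + 20 U$ ($F{\left(U \right)} = \left(-1 + 2 U\right) \left(5 + 5\right) = \left(-1 + 2 U\right) 10 = -10 + 20 U$)
$B{\left(-3,-4 \right)} F{\left(6 \right)} \left(-24\right) = \frac{-4 - 3}{-4} \left(-10 + 20 \cdot 6\right) \left(-24\right) = \left(- \frac{1}{4}\right) \left(-7\right) \left(-10 + 120\right) \left(-24\right) = \frac{7}{4} \cdot 110 \left(-24\right) = \frac{385}{2} \left(-24\right) = -4620$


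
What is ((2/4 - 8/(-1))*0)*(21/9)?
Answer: 0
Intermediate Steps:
((2/4 - 8/(-1))*0)*(21/9) = ((2*(¼) - 8*(-1))*0)*(21*(⅑)) = ((½ + 8)*0)*(7/3) = ((17/2)*0)*(7/3) = 0*(7/3) = 0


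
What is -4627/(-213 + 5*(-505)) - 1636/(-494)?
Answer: 3382553/676286 ≈ 5.0017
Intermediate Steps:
-4627/(-213 + 5*(-505)) - 1636/(-494) = -4627/(-213 - 2525) - 1636*(-1/494) = -4627/(-2738) + 818/247 = -4627*(-1/2738) + 818/247 = 4627/2738 + 818/247 = 3382553/676286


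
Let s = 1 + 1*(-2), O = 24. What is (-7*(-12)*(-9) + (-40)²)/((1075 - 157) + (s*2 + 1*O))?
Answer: 211/235 ≈ 0.89787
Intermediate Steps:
s = -1 (s = 1 - 2 = -1)
(-7*(-12)*(-9) + (-40)²)/((1075 - 157) + (s*2 + 1*O)) = (-7*(-12)*(-9) + (-40)²)/((1075 - 157) + (-1*2 + 1*24)) = (84*(-9) + 1600)/(918 + (-2 + 24)) = (-756 + 1600)/(918 + 22) = 844/940 = 844*(1/940) = 211/235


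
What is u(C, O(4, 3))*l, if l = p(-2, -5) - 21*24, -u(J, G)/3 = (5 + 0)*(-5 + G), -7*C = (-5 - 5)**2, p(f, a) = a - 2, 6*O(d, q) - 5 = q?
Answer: -28105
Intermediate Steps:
O(d, q) = 5/6 + q/6
p(f, a) = -2 + a
C = -100/7 (C = -(-5 - 5)**2/7 = -1/7*(-10)**2 = -1/7*100 = -100/7 ≈ -14.286)
u(J, G) = 75 - 15*G (u(J, G) = -3*(5 + 0)*(-5 + G) = -15*(-5 + G) = -3*(-25 + 5*G) = 75 - 15*G)
l = -511 (l = (-2 - 5) - 21*24 = -7 - 504 = -511)
u(C, O(4, 3))*l = (75 - 15*(5/6 + (1/6)*3))*(-511) = (75 - 15*(5/6 + 1/2))*(-511) = (75 - 15*4/3)*(-511) = (75 - 20)*(-511) = 55*(-511) = -28105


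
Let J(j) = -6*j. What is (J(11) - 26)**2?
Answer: 8464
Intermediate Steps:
(J(11) - 26)**2 = (-6*11 - 26)**2 = (-66 - 26)**2 = (-92)**2 = 8464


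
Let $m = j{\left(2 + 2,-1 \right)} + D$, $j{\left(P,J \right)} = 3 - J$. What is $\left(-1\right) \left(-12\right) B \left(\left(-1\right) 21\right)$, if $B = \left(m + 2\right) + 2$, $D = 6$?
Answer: $-3528$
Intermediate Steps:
$m = 10$ ($m = \left(3 - -1\right) + 6 = \left(3 + 1\right) + 6 = 4 + 6 = 10$)
$B = 14$ ($B = \left(10 + 2\right) + 2 = 12 + 2 = 14$)
$\left(-1\right) \left(-12\right) B \left(\left(-1\right) 21\right) = \left(-1\right) \left(-12\right) 14 \left(\left(-1\right) 21\right) = 12 \cdot 14 \left(-21\right) = 168 \left(-21\right) = -3528$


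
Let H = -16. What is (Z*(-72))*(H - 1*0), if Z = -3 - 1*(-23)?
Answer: 23040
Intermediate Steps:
Z = 20 (Z = -3 + 23 = 20)
(Z*(-72))*(H - 1*0) = (20*(-72))*(-16 - 1*0) = -1440*(-16 + 0) = -1440*(-16) = 23040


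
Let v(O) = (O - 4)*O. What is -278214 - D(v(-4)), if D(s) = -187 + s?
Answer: -278059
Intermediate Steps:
v(O) = O*(-4 + O) (v(O) = (-4 + O)*O = O*(-4 + O))
-278214 - D(v(-4)) = -278214 - (-187 - 4*(-4 - 4)) = -278214 - (-187 - 4*(-8)) = -278214 - (-187 + 32) = -278214 - 1*(-155) = -278214 + 155 = -278059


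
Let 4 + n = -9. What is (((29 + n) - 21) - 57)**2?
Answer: 3844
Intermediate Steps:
n = -13 (n = -4 - 9 = -13)
(((29 + n) - 21) - 57)**2 = (((29 - 13) - 21) - 57)**2 = ((16 - 21) - 57)**2 = (-5 - 57)**2 = (-62)**2 = 3844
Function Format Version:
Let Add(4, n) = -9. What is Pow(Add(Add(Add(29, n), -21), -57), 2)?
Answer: 3844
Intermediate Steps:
n = -13 (n = Add(-4, -9) = -13)
Pow(Add(Add(Add(29, n), -21), -57), 2) = Pow(Add(Add(Add(29, -13), -21), -57), 2) = Pow(Add(Add(16, -21), -57), 2) = Pow(Add(-5, -57), 2) = Pow(-62, 2) = 3844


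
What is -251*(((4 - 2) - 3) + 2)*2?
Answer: -502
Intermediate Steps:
-251*(((4 - 2) - 3) + 2)*2 = -251*((2 - 3) + 2)*2 = -251*(-1 + 2)*2 = -251*2 = -502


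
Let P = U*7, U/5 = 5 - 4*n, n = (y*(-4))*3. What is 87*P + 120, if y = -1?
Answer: -130815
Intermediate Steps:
n = 12 (n = -1*(-4)*3 = 4*3 = 12)
U = -215 (U = 5*(5 - 4*12) = 5*(5 - 48) = 5*(-43) = -215)
P = -1505 (P = -215*7 = -1505)
87*P + 120 = 87*(-1505) + 120 = -130935 + 120 = -130815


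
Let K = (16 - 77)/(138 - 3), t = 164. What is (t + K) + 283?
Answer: 60284/135 ≈ 446.55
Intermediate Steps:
K = -61/135 ≈ -0.45185
(t + K) + 283 = (164 - 61/135) + 283 = 22079/135 + 283 = 60284/135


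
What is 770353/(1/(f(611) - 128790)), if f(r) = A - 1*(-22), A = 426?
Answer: -98868644726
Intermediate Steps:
f(r) = 448 (f(r) = 426 - 1*(-22) = 426 + 22 = 448)
770353/(1/(f(611) - 128790)) = 770353/(1/(448 - 128790)) = 770353/(1/(-128342)) = 770353/(-1/128342) = 770353*(-128342) = -98868644726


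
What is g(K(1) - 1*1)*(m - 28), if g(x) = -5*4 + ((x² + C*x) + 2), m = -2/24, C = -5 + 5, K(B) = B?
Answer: 1011/2 ≈ 505.50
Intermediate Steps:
C = 0
m = -1/12 (m = -2*1/24 = -1/12 ≈ -0.083333)
g(x) = -18 + x² (g(x) = -5*4 + ((x² + 0*x) + 2) = -20 + ((x² + 0) + 2) = -20 + (x² + 2) = -20 + (2 + x²) = -18 + x²)
g(K(1) - 1*1)*(m - 28) = (-18 + (1 - 1*1)²)*(-1/12 - 28) = (-18 + (1 - 1)²)*(-337/12) = (-18 + 0²)*(-337/12) = (-18 + 0)*(-337/12) = -18*(-337/12) = 1011/2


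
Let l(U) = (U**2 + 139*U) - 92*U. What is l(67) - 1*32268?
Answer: -24630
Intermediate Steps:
l(U) = U**2 + 47*U
l(67) - 1*32268 = 67*(47 + 67) - 1*32268 = 67*114 - 32268 = 7638 - 32268 = -24630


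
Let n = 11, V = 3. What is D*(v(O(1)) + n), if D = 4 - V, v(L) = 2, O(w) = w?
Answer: 13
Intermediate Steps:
D = 1 (D = 4 - 1*3 = 4 - 3 = 1)
D*(v(O(1)) + n) = 1*(2 + 11) = 1*13 = 13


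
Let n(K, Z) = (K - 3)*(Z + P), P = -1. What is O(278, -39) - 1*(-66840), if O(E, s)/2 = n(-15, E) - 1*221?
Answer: 56426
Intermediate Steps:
n(K, Z) = (-1 + Z)*(-3 + K) (n(K, Z) = (K - 3)*(Z - 1) = (-3 + K)*(-1 + Z) = (-1 + Z)*(-3 + K))
O(E, s) = -406 - 36*E (O(E, s) = 2*((3 - 1*(-15) - 3*E - 15*E) - 1*221) = 2*((3 + 15 - 3*E - 15*E) - 221) = 2*((18 - 18*E) - 221) = 2*(-203 - 18*E) = -406 - 36*E)
O(278, -39) - 1*(-66840) = (-406 - 36*278) - 1*(-66840) = (-406 - 10008) + 66840 = -10414 + 66840 = 56426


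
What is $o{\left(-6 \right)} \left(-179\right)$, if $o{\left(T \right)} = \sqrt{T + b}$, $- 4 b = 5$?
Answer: $- \frac{179 i \sqrt{29}}{2} \approx - 481.97 i$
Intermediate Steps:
$b = - \frac{5}{4}$ ($b = \left(- \frac{1}{4}\right) 5 = - \frac{5}{4} \approx -1.25$)
$o{\left(T \right)} = \sqrt{- \frac{5}{4} + T}$ ($o{\left(T \right)} = \sqrt{T - \frac{5}{4}} = \sqrt{- \frac{5}{4} + T}$)
$o{\left(-6 \right)} \left(-179\right) = \frac{\sqrt{-5 + 4 \left(-6\right)}}{2} \left(-179\right) = \frac{\sqrt{-5 - 24}}{2} \left(-179\right) = \frac{\sqrt{-29}}{2} \left(-179\right) = \frac{i \sqrt{29}}{2} \left(-179\right) = - \frac{179 i \sqrt{29}}{2}$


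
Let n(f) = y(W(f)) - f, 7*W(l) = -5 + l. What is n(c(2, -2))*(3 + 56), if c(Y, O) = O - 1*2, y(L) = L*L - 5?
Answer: 1888/49 ≈ 38.531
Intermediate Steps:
W(l) = -5/7 + l/7 (W(l) = (-5 + l)/7 = -5/7 + l/7)
y(L) = -5 + L² (y(L) = L² - 5 = -5 + L²)
c(Y, O) = -2 + O (c(Y, O) = O - 2 = -2 + O)
n(f) = -5 + (-5/7 + f/7)² - f (n(f) = (-5 + (-5/7 + f/7)²) - f = -5 + (-5/7 + f/7)² - f)
n(c(2, -2))*(3 + 56) = (-220/49 - 59*(-2 - 2)/49 + (-2 - 2)²/49)*(3 + 56) = (-220/49 - 59/49*(-4) + (1/49)*(-4)²)*59 = (-220/49 + 236/49 + (1/49)*16)*59 = (-220/49 + 236/49 + 16/49)*59 = (32/49)*59 = 1888/49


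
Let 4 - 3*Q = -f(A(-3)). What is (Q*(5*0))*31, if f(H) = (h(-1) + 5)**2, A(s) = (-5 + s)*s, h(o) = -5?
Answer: 0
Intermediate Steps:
A(s) = s*(-5 + s)
f(H) = 0 (f(H) = (-5 + 5)**2 = 0**2 = 0)
Q = 4/3 (Q = 4/3 - (-1)*0/3 = 4/3 - 1/3*0 = 4/3 + 0 = 4/3 ≈ 1.3333)
(Q*(5*0))*31 = (4*(5*0)/3)*31 = ((4/3)*0)*31 = 0*31 = 0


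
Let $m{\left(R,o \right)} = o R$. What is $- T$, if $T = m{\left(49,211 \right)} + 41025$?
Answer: $-51364$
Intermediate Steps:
$m{\left(R,o \right)} = R o$
$T = 51364$ ($T = 49 \cdot 211 + 41025 = 10339 + 41025 = 51364$)
$- T = \left(-1\right) 51364 = -51364$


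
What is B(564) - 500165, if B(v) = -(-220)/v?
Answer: -70523210/141 ≈ -5.0016e+5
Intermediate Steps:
B(v) = 220/v
B(564) - 500165 = 220/564 - 500165 = 220*(1/564) - 500165 = 55/141 - 500165 = -70523210/141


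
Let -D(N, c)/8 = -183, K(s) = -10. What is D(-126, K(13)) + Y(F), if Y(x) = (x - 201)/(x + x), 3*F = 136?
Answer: 397741/272 ≈ 1462.3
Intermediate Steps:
F = 136/3 (F = (⅓)*136 = 136/3 ≈ 45.333)
D(N, c) = 1464 (D(N, c) = -8*(-183) = 1464)
Y(x) = (-201 + x)/(2*x) (Y(x) = (-201 + x)/((2*x)) = (-201 + x)*(1/(2*x)) = (-201 + x)/(2*x))
D(-126, K(13)) + Y(F) = 1464 + (-201 + 136/3)/(2*(136/3)) = 1464 + (½)*(3/136)*(-467/3) = 1464 - 467/272 = 397741/272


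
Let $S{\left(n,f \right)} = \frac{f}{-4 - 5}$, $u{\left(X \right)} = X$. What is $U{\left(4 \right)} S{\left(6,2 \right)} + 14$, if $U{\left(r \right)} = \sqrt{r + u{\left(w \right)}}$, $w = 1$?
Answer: $14 - \frac{2 \sqrt{5}}{9} \approx 13.503$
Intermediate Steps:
$U{\left(r \right)} = \sqrt{1 + r}$ ($U{\left(r \right)} = \sqrt{r + 1} = \sqrt{1 + r}$)
$S{\left(n,f \right)} = - \frac{f}{9}$ ($S{\left(n,f \right)} = \frac{f}{-4 - 5} = \frac{f}{-9} = f \left(- \frac{1}{9}\right) = - \frac{f}{9}$)
$U{\left(4 \right)} S{\left(6,2 \right)} + 14 = \sqrt{1 + 4} \left(\left(- \frac{1}{9}\right) 2\right) + 14 = \sqrt{5} \left(- \frac{2}{9}\right) + 14 = - \frac{2 \sqrt{5}}{9} + 14 = 14 - \frac{2 \sqrt{5}}{9}$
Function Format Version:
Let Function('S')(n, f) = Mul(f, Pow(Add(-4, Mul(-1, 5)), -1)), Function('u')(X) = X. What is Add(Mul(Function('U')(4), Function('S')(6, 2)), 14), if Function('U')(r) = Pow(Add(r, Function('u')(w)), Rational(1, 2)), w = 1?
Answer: Add(14, Mul(Rational(-2, 9), Pow(5, Rational(1, 2)))) ≈ 13.503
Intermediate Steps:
Function('U')(r) = Pow(Add(1, r), Rational(1, 2)) (Function('U')(r) = Pow(Add(r, 1), Rational(1, 2)) = Pow(Add(1, r), Rational(1, 2)))
Function('S')(n, f) = Mul(Rational(-1, 9), f) (Function('S')(n, f) = Mul(f, Pow(Add(-4, -5), -1)) = Mul(f, Pow(-9, -1)) = Mul(f, Rational(-1, 9)) = Mul(Rational(-1, 9), f))
Add(Mul(Function('U')(4), Function('S')(6, 2)), 14) = Add(Mul(Pow(Add(1, 4), Rational(1, 2)), Mul(Rational(-1, 9), 2)), 14) = Add(Mul(Pow(5, Rational(1, 2)), Rational(-2, 9)), 14) = Add(Mul(Rational(-2, 9), Pow(5, Rational(1, 2))), 14) = Add(14, Mul(Rational(-2, 9), Pow(5, Rational(1, 2))))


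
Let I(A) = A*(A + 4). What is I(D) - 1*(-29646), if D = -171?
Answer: 58203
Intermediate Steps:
I(A) = A*(4 + A)
I(D) - 1*(-29646) = -171*(4 - 171) - 1*(-29646) = -171*(-167) + 29646 = 28557 + 29646 = 58203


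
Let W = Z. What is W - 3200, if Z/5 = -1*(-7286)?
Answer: 33230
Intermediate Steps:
Z = 36430 (Z = 5*(-1*(-7286)) = 5*7286 = 36430)
W = 36430
W - 3200 = 36430 - 3200 = 33230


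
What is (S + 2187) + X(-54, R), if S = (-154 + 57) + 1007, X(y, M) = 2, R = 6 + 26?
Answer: 3099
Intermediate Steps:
R = 32
S = 910 (S = -97 + 1007 = 910)
(S + 2187) + X(-54, R) = (910 + 2187) + 2 = 3097 + 2 = 3099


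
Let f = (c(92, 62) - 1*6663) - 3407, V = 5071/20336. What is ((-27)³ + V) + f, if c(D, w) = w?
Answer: -603791105/20336 ≈ -29691.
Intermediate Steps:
V = 5071/20336 (V = 5071*(1/20336) = 5071/20336 ≈ 0.24936)
f = -10008 (f = (62 - 1*6663) - 3407 = (62 - 6663) - 3407 = -6601 - 3407 = -10008)
((-27)³ + V) + f = ((-27)³ + 5071/20336) - 10008 = (-19683 + 5071/20336) - 10008 = -400268417/20336 - 10008 = -603791105/20336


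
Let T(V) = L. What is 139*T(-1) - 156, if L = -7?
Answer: -1129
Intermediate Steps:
T(V) = -7
139*T(-1) - 156 = 139*(-7) - 156 = -973 - 156 = -1129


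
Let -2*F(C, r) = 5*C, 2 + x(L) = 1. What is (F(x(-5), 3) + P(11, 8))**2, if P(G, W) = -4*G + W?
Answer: 4489/4 ≈ 1122.3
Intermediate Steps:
x(L) = -1 (x(L) = -2 + 1 = -1)
P(G, W) = W - 4*G
F(C, r) = -5*C/2
(F(x(-5), 3) + P(11, 8))**2 = (-5/2*(-1) + (8 - 4*11))**2 = (5/2 + (8 - 44))**2 = (5/2 - 36)**2 = (-67/2)**2 = 4489/4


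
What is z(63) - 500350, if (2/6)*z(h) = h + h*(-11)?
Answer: -502240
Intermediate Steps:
z(h) = -30*h (z(h) = 3*(h + h*(-11)) = 3*(h - 11*h) = 3*(-10*h) = -30*h)
z(63) - 500350 = -30*63 - 500350 = -1890 - 500350 = -502240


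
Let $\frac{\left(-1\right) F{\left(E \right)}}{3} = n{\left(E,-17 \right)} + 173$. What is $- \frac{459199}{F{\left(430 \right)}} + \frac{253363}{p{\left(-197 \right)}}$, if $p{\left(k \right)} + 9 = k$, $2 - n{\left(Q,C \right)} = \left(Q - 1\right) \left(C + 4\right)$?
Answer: $- \frac{2138718467}{1777368} \approx -1203.3$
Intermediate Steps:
$n{\left(Q,C \right)} = 2 - \left(-1 + Q\right) \left(4 + C\right)$ ($n{\left(Q,C \right)} = 2 - \left(Q - 1\right) \left(C + 4\right) = 2 - \left(-1 + Q\right) \left(4 + C\right)$)
$F{\left(E \right)} = -486 - 39 E$ ($F{\left(E \right)} = - 3 \left(\left(6 - 17 - 4 E - - 17 E\right) + 173\right) = - 3 \left(\left(6 - 17 - 4 E + 17 E\right) + 173\right) = - 3 \left(\left(-11 + 13 E\right) + 173\right) = - 3 \left(162 + 13 E\right) = -486 - 39 E$)
$p{\left(k \right)} = -9 + k$
$- \frac{459199}{F{\left(430 \right)}} + \frac{253363}{p{\left(-197 \right)}} = - \frac{459199}{-486 - 16770} + \frac{253363}{-9 - 197} = - \frac{459199}{-486 - 16770} + \frac{253363}{-206} = - \frac{459199}{-17256} + 253363 \left(- \frac{1}{206}\right) = \left(-459199\right) \left(- \frac{1}{17256}\right) - \frac{253363}{206} = \frac{459199}{17256} - \frac{253363}{206} = - \frac{2138718467}{1777368}$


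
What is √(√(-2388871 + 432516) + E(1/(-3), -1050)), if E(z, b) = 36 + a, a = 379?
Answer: √(415 + I*√1956355) ≈ 30.61 + 22.847*I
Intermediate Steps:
E(z, b) = 415 (E(z, b) = 36 + 379 = 415)
√(√(-2388871 + 432516) + E(1/(-3), -1050)) = √(√(-2388871 + 432516) + 415) = √(√(-1956355) + 415) = √(I*√1956355 + 415) = √(415 + I*√1956355)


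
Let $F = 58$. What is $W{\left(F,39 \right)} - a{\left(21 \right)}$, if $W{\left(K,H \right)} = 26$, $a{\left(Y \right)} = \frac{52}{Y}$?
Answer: $\frac{494}{21} \approx 23.524$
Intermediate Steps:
$W{\left(F,39 \right)} - a{\left(21 \right)} = 26 - \frac{52}{21} = \frac{494}{21}$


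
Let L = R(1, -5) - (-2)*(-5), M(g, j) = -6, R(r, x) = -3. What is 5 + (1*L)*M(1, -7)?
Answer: 83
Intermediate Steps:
L = -13 (L = -3 - (-2)*(-5) = -3 - 1*10 = -3 - 10 = -13)
5 + (1*L)*M(1, -7) = 5 + (1*(-13))*(-6) = 5 - 13*(-6) = 5 + 78 = 83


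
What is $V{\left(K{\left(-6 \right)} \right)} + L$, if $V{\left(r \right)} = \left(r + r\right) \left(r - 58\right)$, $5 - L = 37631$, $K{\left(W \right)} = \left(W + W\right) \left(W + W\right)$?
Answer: $-12858$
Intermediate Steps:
$K{\left(W \right)} = 4 W^{2}$ ($K{\left(W \right)} = 2 W 2 W = 4 W^{2}$)
$L = -37626$ ($L = 5 - 37631 = -37626$)
$V{\left(r \right)} = 2 r \left(-58 + r\right)$
$V{\left(K{\left(-6 \right)} \right)} + L = 2 \cdot 4 \left(-6\right)^{2} \left(-58 + 4 \left(-6\right)^{2}\right) - 37626 = 2 \cdot 4 \cdot 36 \left(-58 + 4 \cdot 36\right) - 37626 = 2 \cdot 144 \left(-58 + 144\right) - 37626 = 2 \cdot 144 \cdot 86 - 37626 = 24768 - 37626 = -12858$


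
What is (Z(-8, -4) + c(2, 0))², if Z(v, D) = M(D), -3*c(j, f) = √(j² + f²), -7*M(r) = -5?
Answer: 1/441 ≈ 0.0022676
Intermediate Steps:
M(r) = 5/7 (M(r) = -⅐*(-5) = 5/7)
c(j, f) = -√(f² + j²)/3 (c(j, f) = -√(j² + f²)/3 = -√(f² + j²)/3)
Z(v, D) = 5/7
(Z(-8, -4) + c(2, 0))² = (5/7 - √(0² + 2²)/3)² = (5/7 - √(0 + 4)/3)² = (5/7 - √4/3)² = (5/7 - ⅓*2)² = (5/7 - ⅔)² = (1/21)² = 1/441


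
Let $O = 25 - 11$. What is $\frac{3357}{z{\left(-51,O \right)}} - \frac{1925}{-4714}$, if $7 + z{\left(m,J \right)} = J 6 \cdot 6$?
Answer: $\frac{16781623}{2342858} \approx 7.1629$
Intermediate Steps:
$O = 14$ ($O = 25 - 11 = 14$)
$z{\left(m,J \right)} = -7 + 36 J$ ($z{\left(m,J \right)} = -7 + J 6 \cdot 6 = -7 + 6 J 6 = -7 + 36 J$)
$\frac{3357}{z{\left(-51,O \right)}} - \frac{1925}{-4714} = \frac{3357}{-7 + 36 \cdot 14} - \frac{1925}{-4714} = \frac{3357}{-7 + 504} - - \frac{1925}{4714} = \frac{3357}{497} + \frac{1925}{4714} = \frac{16781623}{2342858}$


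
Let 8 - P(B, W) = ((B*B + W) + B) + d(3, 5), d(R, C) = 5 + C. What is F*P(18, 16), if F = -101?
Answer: 36360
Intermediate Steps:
P(B, W) = -2 - B - W - B² (P(B, W) = 8 - (((B*B + W) + B) + (5 + 5)) = 8 - (((B² + W) + B) + 10) = 8 - (((W + B²) + B) + 10) = 8 - ((B + W + B²) + 10) = 8 - (10 + B + W + B²) = 8 + (-10 - B - W - B²) = -2 - B - W - B²)
F*P(18, 16) = -101*(-2 - 1*18 - 1*16 - 1*18²) = -101*(-2 - 18 - 16 - 1*324) = -101*(-2 - 18 - 16 - 324) = -101*(-360) = 36360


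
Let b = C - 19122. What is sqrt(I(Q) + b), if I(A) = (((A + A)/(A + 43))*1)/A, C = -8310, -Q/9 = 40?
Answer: I*sqrt(2756614882)/317 ≈ 165.63*I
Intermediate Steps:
Q = -360 (Q = -9*40 = -360)
b = -27432 (b = -8310 - 19122 = -27432)
I(A) = 2/(43 + A) (I(A) = (((2*A)/(43 + A))*1)/A = ((2*A/(43 + A))*1)/A = (2*A/(43 + A))/A = 2/(43 + A))
sqrt(I(Q) + b) = sqrt(2/(43 - 360) - 27432) = sqrt(2/(-317) - 27432) = sqrt(2*(-1/317) - 27432) = sqrt(-2/317 - 27432) = sqrt(-8695946/317) = I*sqrt(2756614882)/317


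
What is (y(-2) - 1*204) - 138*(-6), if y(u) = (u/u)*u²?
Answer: 628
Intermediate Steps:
y(u) = u² (y(u) = 1*u² = u²)
(y(-2) - 1*204) - 138*(-6) = ((-2)² - 1*204) - 138*(-6) = (4 - 204) + 828 = -200 + 828 = 628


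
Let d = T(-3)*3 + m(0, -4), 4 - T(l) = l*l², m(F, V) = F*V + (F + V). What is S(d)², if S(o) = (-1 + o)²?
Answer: 59969536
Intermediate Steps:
m(F, V) = F + V + F*V
T(l) = 4 - l³ (T(l) = 4 - l*l² = 4 - l³)
d = 89 (d = (4 - 1*(-3)³)*3 + (0 - 4 + 0*(-4)) = (4 - 1*(-27))*3 + (0 - 4 + 0) = (4 + 27)*3 - 4 = 31*3 - 4 = 93 - 4 = 89)
S(d)² = ((-1 + 89)²)² = (88²)² = 7744² = 59969536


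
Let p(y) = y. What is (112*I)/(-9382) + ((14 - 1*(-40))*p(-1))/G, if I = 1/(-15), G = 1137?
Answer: -1245346/26668335 ≈ -0.046698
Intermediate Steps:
I = -1/15 ≈ -0.066667
(112*I)/(-9382) + ((14 - 1*(-40))*p(-1))/G = (112*(-1/15))/(-9382) + ((14 - 1*(-40))*(-1))/1137 = -112/15*(-1/9382) + ((14 + 40)*(-1))*(1/1137) = 56/70365 + (54*(-1))*(1/1137) = 56/70365 - 54*1/1137 = 56/70365 - 18/379 = -1245346/26668335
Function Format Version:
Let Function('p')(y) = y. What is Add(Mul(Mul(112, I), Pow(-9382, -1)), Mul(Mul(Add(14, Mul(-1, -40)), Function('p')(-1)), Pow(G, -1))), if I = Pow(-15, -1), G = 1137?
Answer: Rational(-1245346, 26668335) ≈ -0.046698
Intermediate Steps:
I = Rational(-1, 15) ≈ -0.066667
Add(Mul(Mul(112, I), Pow(-9382, -1)), Mul(Mul(Add(14, Mul(-1, -40)), Function('p')(-1)), Pow(G, -1))) = Add(Mul(Mul(112, Rational(-1, 15)), Pow(-9382, -1)), Mul(Mul(Add(14, Mul(-1, -40)), -1), Pow(1137, -1))) = Add(Mul(Rational(-112, 15), Rational(-1, 9382)), Mul(Mul(Add(14, 40), -1), Rational(1, 1137))) = Add(Rational(56, 70365), Mul(Mul(54, -1), Rational(1, 1137))) = Add(Rational(56, 70365), Mul(-54, Rational(1, 1137))) = Add(Rational(56, 70365), Rational(-18, 379)) = Rational(-1245346, 26668335)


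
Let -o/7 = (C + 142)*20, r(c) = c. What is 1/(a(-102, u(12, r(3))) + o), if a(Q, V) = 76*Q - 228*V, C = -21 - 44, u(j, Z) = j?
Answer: -1/21268 ≈ -4.7019e-5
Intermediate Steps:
C = -65
a(Q, V) = -228*V + 76*Q
o = -10780 (o = -7*(-65 + 142)*20 = -539*20 = -7*1540 = -10780)
1/(a(-102, u(12, r(3))) + o) = 1/((-228*12 + 76*(-102)) - 10780) = 1/((-2736 - 7752) - 10780) = 1/(-10488 - 10780) = 1/(-21268) = -1/21268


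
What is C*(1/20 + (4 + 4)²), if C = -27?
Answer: -34587/20 ≈ -1729.3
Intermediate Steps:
C*(1/20 + (4 + 4)²) = -27*(1/20 + (4 + 4)²) = -27*(1/20 + 8²) = -27*(1/20 + 64) = -27*1281/20 = -34587/20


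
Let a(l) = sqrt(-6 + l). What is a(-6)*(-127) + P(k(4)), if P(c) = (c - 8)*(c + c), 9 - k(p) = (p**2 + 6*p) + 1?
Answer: 2560 - 254*I*sqrt(3) ≈ 2560.0 - 439.94*I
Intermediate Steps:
k(p) = 8 - p**2 - 6*p (k(p) = 9 - ((p**2 + 6*p) + 1) = 9 - (1 + p**2 + 6*p) = 9 + (-1 - p**2 - 6*p) = 8 - p**2 - 6*p)
P(c) = 2*c*(-8 + c) (P(c) = (-8 + c)*(2*c) = 2*c*(-8 + c))
a(-6)*(-127) + P(k(4)) = sqrt(-6 - 6)*(-127) + 2*(8 - 1*4**2 - 6*4)*(-8 + (8 - 1*4**2 - 6*4)) = sqrt(-12)*(-127) + 2*(8 - 1*16 - 24)*(-8 + (8 - 1*16 - 24)) = (2*I*sqrt(3))*(-127) + 2*(8 - 16 - 24)*(-8 + (8 - 16 - 24)) = -254*I*sqrt(3) + 2*(-32)*(-8 - 32) = -254*I*sqrt(3) + 2*(-32)*(-40) = -254*I*sqrt(3) + 2560 = 2560 - 254*I*sqrt(3)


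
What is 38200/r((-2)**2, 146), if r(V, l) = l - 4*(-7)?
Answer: 19100/87 ≈ 219.54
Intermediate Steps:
r(V, l) = 28 + l (r(V, l) = l + 28 = 28 + l)
38200/r((-2)**2, 146) = 38200/(28 + 146) = 38200/174 = 38200*(1/174) = 19100/87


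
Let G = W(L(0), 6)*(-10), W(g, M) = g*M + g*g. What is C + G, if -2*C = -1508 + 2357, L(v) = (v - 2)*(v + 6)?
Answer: -2289/2 ≈ -1144.5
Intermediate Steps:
L(v) = (-2 + v)*(6 + v)
W(g, M) = g² + M*g (W(g, M) = M*g + g² = g² + M*g)
C = -849/2 (C = -(-1508 + 2357)/2 = -½*849 = -849/2 ≈ -424.50)
G = -720 (G = ((-12 + 0² + 4*0)*(6 + (-12 + 0² + 4*0)))*(-10) = ((-12 + 0 + 0)*(6 + (-12 + 0 + 0)))*(-10) = -12*(6 - 12)*(-10) = -12*(-6)*(-10) = 72*(-10) = -720)
C + G = -849/2 - 720 = -2289/2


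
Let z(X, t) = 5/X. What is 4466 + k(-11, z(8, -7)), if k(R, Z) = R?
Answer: 4455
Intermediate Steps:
4466 + k(-11, z(8, -7)) = 4466 - 11 = 4455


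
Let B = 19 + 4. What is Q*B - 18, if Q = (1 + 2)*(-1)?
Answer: -87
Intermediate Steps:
Q = -3 (Q = 3*(-1) = -3)
B = 23
Q*B - 18 = -3*23 - 18 = -69 - 18 = -87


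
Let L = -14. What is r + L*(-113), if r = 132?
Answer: 1714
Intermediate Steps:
r + L*(-113) = 132 - 14*(-113) = 132 + 1582 = 1714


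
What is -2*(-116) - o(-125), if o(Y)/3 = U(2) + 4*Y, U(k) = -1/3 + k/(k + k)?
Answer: 3463/2 ≈ 1731.5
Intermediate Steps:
U(k) = 1/6 (U(k) = -1*1/3 + k/((2*k)) = -1/3 + k*(1/(2*k)) = -1/3 + 1/2 = 1/6)
o(Y) = 1/2 + 12*Y (o(Y) = 3*(1/6 + 4*Y) = 1/2 + 12*Y)
-2*(-116) - o(-125) = -2*(-116) - (1/2 + 12*(-125)) = 232 - (1/2 - 1500) = 232 - 1*(-2999/2) = 232 + 2999/2 = 3463/2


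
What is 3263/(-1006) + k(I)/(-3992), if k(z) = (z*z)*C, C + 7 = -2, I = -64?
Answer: 3007411/501994 ≈ 5.9909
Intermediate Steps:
C = -9 (C = -7 - 2 = -9)
k(z) = -9*z² (k(z) = (z*z)*(-9) = z²*(-9) = -9*z²)
3263/(-1006) + k(I)/(-3992) = 3263/(-1006) - 9*(-64)²/(-3992) = 3263*(-1/1006) - 9*4096*(-1/3992) = -3263/1006 - 36864*(-1/3992) = -3263/1006 + 4608/499 = 3007411/501994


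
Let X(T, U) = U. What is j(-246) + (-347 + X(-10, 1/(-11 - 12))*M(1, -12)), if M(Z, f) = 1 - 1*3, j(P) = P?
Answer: -13637/23 ≈ -592.91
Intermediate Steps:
M(Z, f) = -2 (M(Z, f) = 1 - 3 = -2)
j(-246) + (-347 + X(-10, 1/(-11 - 12))*M(1, -12)) = -246 + (-347 - 2/(-11 - 12)) = -246 + (-347 - 2/(-23)) = -246 + (-347 - 1/23*(-2)) = -246 + (-347 + 2/23) = -246 - 7979/23 = -13637/23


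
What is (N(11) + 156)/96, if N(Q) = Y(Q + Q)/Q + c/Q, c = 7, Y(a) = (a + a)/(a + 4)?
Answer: 22421/13728 ≈ 1.6332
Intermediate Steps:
Y(a) = 2*a/(4 + a) (Y(a) = (2*a)/(4 + a) = 2*a/(4 + a))
N(Q) = 4/(4 + 2*Q) + 7/Q (N(Q) = (2*(Q + Q)/(4 + (Q + Q)))/Q + 7/Q = (2*(2*Q)/(4 + 2*Q))/Q + 7/Q = (4*Q/(4 + 2*Q))/Q + 7/Q = 4/(4 + 2*Q) + 7/Q)
(N(11) + 156)/96 = ((14 + 9*11)/(11*(2 + 11)) + 156)/96 = ((1/11)*(14 + 99)/13 + 156)/96 = ((1/11)*(1/13)*113 + 156)/96 = (113/143 + 156)/96 = (1/96)*(22421/143) = 22421/13728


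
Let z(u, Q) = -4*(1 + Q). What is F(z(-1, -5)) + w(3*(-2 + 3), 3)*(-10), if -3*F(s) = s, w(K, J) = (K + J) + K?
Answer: -286/3 ≈ -95.333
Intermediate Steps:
z(u, Q) = -4 - 4*Q
w(K, J) = J + 2*K (w(K, J) = (J + K) + K = J + 2*K)
F(s) = -s/3
F(z(-1, -5)) + w(3*(-2 + 3), 3)*(-10) = -(-4 - 4*(-5))/3 + (3 + 2*(3*(-2 + 3)))*(-10) = -(-4 + 20)/3 + (3 + 2*(3*1))*(-10) = -⅓*16 + (3 + 2*3)*(-10) = -16/3 + (3 + 6)*(-10) = -16/3 + 9*(-10) = -16/3 - 90 = -286/3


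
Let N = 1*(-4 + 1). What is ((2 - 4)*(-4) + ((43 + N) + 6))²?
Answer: 2916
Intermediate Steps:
N = -3 (N = 1*(-3) = -3)
((2 - 4)*(-4) + ((43 + N) + 6))² = ((2 - 4)*(-4) + ((43 - 3) + 6))² = (-2*(-4) + (40 + 6))² = (8 + 46)² = 54² = 2916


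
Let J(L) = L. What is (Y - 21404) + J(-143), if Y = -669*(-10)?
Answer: -14857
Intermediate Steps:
Y = 6690
(Y - 21404) + J(-143) = (6690 - 21404) - 143 = -14714 - 143 = -14857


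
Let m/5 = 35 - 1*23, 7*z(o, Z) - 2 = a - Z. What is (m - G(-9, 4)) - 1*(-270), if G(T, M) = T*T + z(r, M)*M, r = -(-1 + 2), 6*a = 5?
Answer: 749/3 ≈ 249.67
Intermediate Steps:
a = 5/6 (a = (1/6)*5 = 5/6 ≈ 0.83333)
r = -1 (r = -1*1 = -1)
z(o, Z) = 17/42 - Z/7 (z(o, Z) = 2/7 + (5/6 - Z)/7 = 2/7 + (5/42 - Z/7) = 17/42 - Z/7)
m = 60 (m = 5*(35 - 1*23) = 5*(35 - 23) = 5*12 = 60)
G(T, M) = T**2 + M*(17/42 - M/7) (G(T, M) = T*T + (17/42 - M/7)*M = T**2 + M*(17/42 - M/7))
(m - G(-9, 4)) - 1*(-270) = (60 - ((-9)**2 - 1/42*4*(-17 + 6*4))) - 1*(-270) = (60 - (81 - 1/42*4*(-17 + 24))) + 270 = (60 - (81 - 1/42*4*7)) + 270 = (60 - (81 - 2/3)) + 270 = (60 - 1*241/3) + 270 = (60 - 241/3) + 270 = -61/3 + 270 = 749/3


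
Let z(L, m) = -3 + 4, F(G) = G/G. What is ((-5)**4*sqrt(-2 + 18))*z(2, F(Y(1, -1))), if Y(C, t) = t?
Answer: 2500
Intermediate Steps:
F(G) = 1
z(L, m) = 1
((-5)**4*sqrt(-2 + 18))*z(2, F(Y(1, -1))) = ((-5)**4*sqrt(-2 + 18))*1 = (625*sqrt(16))*1 = (625*4)*1 = 2500*1 = 2500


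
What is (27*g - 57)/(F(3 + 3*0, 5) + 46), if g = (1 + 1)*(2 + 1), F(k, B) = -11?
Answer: 3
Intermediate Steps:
g = 6 (g = 2*3 = 6)
(27*g - 57)/(F(3 + 3*0, 5) + 46) = (27*6 - 57)/(-11 + 46) = (162 - 57)/35 = 105*(1/35) = 3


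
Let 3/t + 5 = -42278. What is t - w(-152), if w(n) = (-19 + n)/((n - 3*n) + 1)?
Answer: 7229478/12896315 ≈ 0.56059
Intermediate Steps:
t = -3/42283 (t = 3/(-5 - 42278) = 3/(-42283) = 3*(-1/42283) = -3/42283 ≈ -7.0950e-5)
w(n) = (-19 + n)/(1 - 2*n) (w(n) = (-19 + n)/(-2*n + 1) = (-19 + n)/(1 - 2*n))
t - w(-152) = -3/42283 - (19 - 1*(-152))/(-1 + 2*(-152)) = -3/42283 - (19 + 152)/(-1 - 304) = -3/42283 - 171/(-305) = -3/42283 - (-1)*171/305 = -3/42283 - 1*(-171/305) = -3/42283 + 171/305 = 7229478/12896315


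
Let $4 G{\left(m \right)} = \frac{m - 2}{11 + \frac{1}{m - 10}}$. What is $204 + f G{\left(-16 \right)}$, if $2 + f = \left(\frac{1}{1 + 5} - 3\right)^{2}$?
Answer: $\frac{229739}{1140} \approx 201.53$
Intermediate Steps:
$G{\left(m \right)} = \frac{-2 + m}{4 \left(11 + \frac{1}{-10 + m}\right)}$ ($G{\left(m \right)} = \frac{\left(m - 2\right) \frac{1}{11 + \frac{1}{m - 10}}}{4} = \frac{\left(-2 + m\right) \frac{1}{11 + \frac{1}{-10 + m}}}{4} = \frac{\frac{1}{11 + \frac{1}{-10 + m}} \left(-2 + m\right)}{4} = \frac{-2 + m}{4 \left(11 + \frac{1}{-10 + m}\right)}$)
$f = \frac{217}{36}$ ($f = -2 + \left(\frac{1}{1 + 5} - 3\right)^{2} = -2 + \left(\frac{1}{6} - 3\right)^{2} = -2 + \left(- \frac{17}{6}\right)^{2} = -2 + \frac{289}{36} = \frac{217}{36} \approx 6.0278$)
$204 + f G{\left(-16 \right)} = 204 + \frac{217 \frac{20 + \left(-16\right)^{2} - -192}{4 \left(-109 + 11 \left(-16\right)\right)}}{36} = 204 + \frac{217 \frac{20 + 256 + 192}{4 \left(-109 - 176\right)}}{36} = 204 + \frac{217 \cdot \frac{1}{4} \frac{1}{-285} \cdot 468}{36} = 204 + \frac{217 \cdot \frac{1}{4} \left(- \frac{1}{285}\right) 468}{36} = 204 + \frac{217}{36} \left(- \frac{39}{95}\right) = 204 - \frac{2821}{1140} = \frac{229739}{1140}$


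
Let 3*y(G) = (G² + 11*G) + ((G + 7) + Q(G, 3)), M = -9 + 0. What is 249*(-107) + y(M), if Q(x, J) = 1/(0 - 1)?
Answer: -26650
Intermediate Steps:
Q(x, J) = -1 (Q(x, J) = 1/(-1) = -1)
M = -9
y(G) = 2 + 4*G + G²/3 (y(G) = ((G² + 11*G) + ((G + 7) - 1))/3 = ((G² + 11*G) + ((7 + G) - 1))/3 = ((G² + 11*G) + (6 + G))/3 = (6 + G² + 12*G)/3 = 2 + 4*G + G²/3)
249*(-107) + y(M) = 249*(-107) + (2 + 4*(-9) + (⅓)*(-9)²) = -26643 + (2 - 36 + (⅓)*81) = -26643 + (2 - 36 + 27) = -26643 - 7 = -26650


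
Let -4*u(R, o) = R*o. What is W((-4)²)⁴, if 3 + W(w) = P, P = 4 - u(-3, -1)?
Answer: 2401/256 ≈ 9.3789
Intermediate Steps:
u(R, o) = -R*o/4
P = 19/4 (P = 4 - (-1)*(-3)*(-1)/4 = 4 - 1*(-¾) = 4 + ¾ = 19/4 ≈ 4.7500)
W(w) = 7/4 (W(w) = -3 + 19/4 = 7/4)
W((-4)²)⁴ = (7/4)⁴ = 2401/256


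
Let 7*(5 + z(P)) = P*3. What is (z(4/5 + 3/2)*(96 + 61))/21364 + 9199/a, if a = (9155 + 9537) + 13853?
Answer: 2464226551/9734079320 ≈ 0.25315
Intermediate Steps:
z(P) = -5 + 3*P/7 (z(P) = -5 + (P*3)/7 = -5 + (3*P)/7 = -5 + 3*P/7)
a = 32545 (a = 18692 + 13853 = 32545)
(z(4/5 + 3/2)*(96 + 61))/21364 + 9199/a = ((-5 + 3*(4/5 + 3/2)/7)*(96 + 61))/21364 + 9199/32545 = ((-5 + 3*(4*(1/5) + 3*(1/2))/7)*157)*(1/21364) + 9199*(1/32545) = ((-5 + 3*(4/5 + 3/2)/7)*157)*(1/21364) + 9199/32545 = ((-5 + (3/7)*(23/10))*157)*(1/21364) + 9199/32545 = ((-5 + 69/70)*157)*(1/21364) + 9199/32545 = -281/70*157*(1/21364) + 9199/32545 = -44117/70*1/21364 + 9199/32545 = -44117/1495480 + 9199/32545 = 2464226551/9734079320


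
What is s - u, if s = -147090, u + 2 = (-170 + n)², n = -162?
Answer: -257312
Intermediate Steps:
u = 110222 (u = -2 + (-170 - 162)² = -2 + (-332)² = -2 + 110224 = 110222)
s - u = -147090 - 1*110222 = -147090 - 110222 = -257312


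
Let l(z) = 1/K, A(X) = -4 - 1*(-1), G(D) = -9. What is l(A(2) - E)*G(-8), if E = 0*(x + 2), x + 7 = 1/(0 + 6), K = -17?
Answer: 9/17 ≈ 0.52941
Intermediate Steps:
x = -41/6 (x = -7 + 1/(0 + 6) = -7 + 1/6 = -41/6 ≈ -6.8333)
A(X) = -3 (A(X) = -4 + 1 = -3)
E = 0 (E = 0*(-41/6 + 2) = 0*(-29/6) = 0)
l(z) = -1/17 (l(z) = 1/(-17) = -1/17)
l(A(2) - E)*G(-8) = -1/17*(-9) = 9/17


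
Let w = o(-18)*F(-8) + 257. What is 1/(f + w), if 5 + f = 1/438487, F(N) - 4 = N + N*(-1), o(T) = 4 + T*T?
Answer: 438487/685793669 ≈ 0.00063939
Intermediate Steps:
o(T) = 4 + T²
F(N) = 4 (F(N) = 4 + (N + N*(-1)) = 4 + (N - N) = 4 + 0 = 4)
w = 1569 (w = (4 + (-18)²)*4 + 257 = (4 + 324)*4 + 257 = 328*4 + 257 = 1312 + 257 = 1569)
f = -2192434/438487 (f = -5 + 1/438487 = -2192434/438487 ≈ -5.0000)
1/(f + w) = 1/(-2192434/438487 + 1569) = 1/(685793669/438487) = 438487/685793669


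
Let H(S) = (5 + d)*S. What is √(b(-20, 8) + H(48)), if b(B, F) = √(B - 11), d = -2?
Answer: √(144 + I*√31) ≈ 12.002 + 0.2319*I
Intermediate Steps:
H(S) = 3*S (H(S) = (5 - 2)*S = 3*S)
b(B, F) = √(-11 + B)
√(b(-20, 8) + H(48)) = √(√(-11 - 20) + 3*48) = √(√(-31) + 144) = √(I*√31 + 144) = √(144 + I*√31)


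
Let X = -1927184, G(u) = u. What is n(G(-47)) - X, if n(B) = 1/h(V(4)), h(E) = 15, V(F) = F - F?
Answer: 28907761/15 ≈ 1.9272e+6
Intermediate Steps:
V(F) = 0
n(B) = 1/15
n(G(-47)) - X = 1/15 - 1*(-1927184) = 1/15 + 1927184 = 28907761/15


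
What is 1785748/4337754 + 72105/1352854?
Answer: 80253825793/172598466174 ≈ 0.46497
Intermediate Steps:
1785748/4337754 + 72105/1352854 = 1785748*(1/4337754) + 72105*(1/1352854) = 52522/127581 + 72105/1352854 = 80253825793/172598466174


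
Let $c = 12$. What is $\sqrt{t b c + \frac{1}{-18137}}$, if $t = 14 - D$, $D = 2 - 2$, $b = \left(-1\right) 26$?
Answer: $\frac{i \sqrt{1436856977129}}{18137} \approx 66.091 i$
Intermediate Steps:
$b = -26$
$D = 0$ ($D = 2 - 2 = 0$)
$t = 14$ ($t = 14 - 0 = 14 + 0 = 14$)
$\sqrt{t b c + \frac{1}{-18137}} = \sqrt{14 \left(-26\right) 12 + \frac{1}{-18137}} = \sqrt{\left(-364\right) 12 - \frac{1}{18137}} = \sqrt{-4368 - \frac{1}{18137}} = \sqrt{- \frac{79222417}{18137}} = \frac{i \sqrt{1436856977129}}{18137}$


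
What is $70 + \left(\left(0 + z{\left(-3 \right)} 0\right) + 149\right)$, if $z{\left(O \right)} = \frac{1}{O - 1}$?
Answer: $219$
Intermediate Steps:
$z{\left(O \right)} = \frac{1}{-1 + O}$
$70 + \left(\left(0 + z{\left(-3 \right)} 0\right) + 149\right) = 70 + \left(\left(0 + \frac{1}{-1 - 3} \cdot 0\right) + 149\right) = 70 + \left(\left(0 + \frac{1}{-4} \cdot 0\right) + 149\right) = 70 + \left(\left(0 - 0\right) + 149\right) = 70 + \left(\left(0 + 0\right) + 149\right) = 70 + \left(0 + 149\right) = 70 + 149 = 219$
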